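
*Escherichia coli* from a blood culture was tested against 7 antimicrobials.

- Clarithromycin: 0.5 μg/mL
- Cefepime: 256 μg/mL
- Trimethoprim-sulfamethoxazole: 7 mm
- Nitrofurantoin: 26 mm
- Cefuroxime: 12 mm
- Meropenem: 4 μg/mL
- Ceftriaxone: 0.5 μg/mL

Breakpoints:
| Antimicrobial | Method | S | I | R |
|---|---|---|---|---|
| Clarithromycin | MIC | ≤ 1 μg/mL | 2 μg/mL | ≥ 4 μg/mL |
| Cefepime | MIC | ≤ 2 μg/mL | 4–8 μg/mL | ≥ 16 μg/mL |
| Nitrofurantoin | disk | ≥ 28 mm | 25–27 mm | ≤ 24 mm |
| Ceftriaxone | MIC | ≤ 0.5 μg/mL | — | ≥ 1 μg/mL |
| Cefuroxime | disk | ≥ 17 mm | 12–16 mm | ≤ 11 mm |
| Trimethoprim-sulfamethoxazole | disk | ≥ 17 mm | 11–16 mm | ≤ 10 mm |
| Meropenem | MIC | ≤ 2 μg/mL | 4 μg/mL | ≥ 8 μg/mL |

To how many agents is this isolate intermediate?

3

Clarithromycin: 0.5 μg/mL is ≤ 1 μg/mL → susceptible
Cefepime 256 μg/mL: ≥ 16 μg/mL — R
Trimethoprim-sulfamethoxazole: 7 mm is ≤ 10 mm → resistant
Nitrofurantoin (26 mm) in 25–27 mm ⇒ intermediate
Cefuroxime (12 mm) in 12–16 mm → intermediate
Meropenem: 4 μg/mL is = 4 μg/mL → I
Ceftriaxone: 0.5 μg/mL is ≤ 0.5 μg/mL ⇒ S
Intermediate: 3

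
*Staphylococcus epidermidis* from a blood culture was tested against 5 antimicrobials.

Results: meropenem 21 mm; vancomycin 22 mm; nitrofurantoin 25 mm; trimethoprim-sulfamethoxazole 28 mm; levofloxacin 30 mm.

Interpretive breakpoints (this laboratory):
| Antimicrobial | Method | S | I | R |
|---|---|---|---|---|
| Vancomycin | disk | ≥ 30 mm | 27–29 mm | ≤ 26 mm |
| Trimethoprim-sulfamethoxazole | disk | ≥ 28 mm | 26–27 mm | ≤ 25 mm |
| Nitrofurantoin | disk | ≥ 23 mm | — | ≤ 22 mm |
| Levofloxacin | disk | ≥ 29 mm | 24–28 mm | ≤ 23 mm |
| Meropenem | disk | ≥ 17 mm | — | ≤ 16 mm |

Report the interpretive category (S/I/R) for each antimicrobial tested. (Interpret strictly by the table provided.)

S, R, S, S, S

Meropenem (21 mm) ≥ 17 mm → Susceptible
Vancomycin: 22 mm is ≤ 26 mm — resistant
Nitrofurantoin 25 mm: ≥ 23 mm ⇒ Susceptible
Trimethoprim-sulfamethoxazole: 28 mm is ≥ 28 mm — Susceptible
Levofloxacin: 30 mm is ≥ 29 mm ⇒ susceptible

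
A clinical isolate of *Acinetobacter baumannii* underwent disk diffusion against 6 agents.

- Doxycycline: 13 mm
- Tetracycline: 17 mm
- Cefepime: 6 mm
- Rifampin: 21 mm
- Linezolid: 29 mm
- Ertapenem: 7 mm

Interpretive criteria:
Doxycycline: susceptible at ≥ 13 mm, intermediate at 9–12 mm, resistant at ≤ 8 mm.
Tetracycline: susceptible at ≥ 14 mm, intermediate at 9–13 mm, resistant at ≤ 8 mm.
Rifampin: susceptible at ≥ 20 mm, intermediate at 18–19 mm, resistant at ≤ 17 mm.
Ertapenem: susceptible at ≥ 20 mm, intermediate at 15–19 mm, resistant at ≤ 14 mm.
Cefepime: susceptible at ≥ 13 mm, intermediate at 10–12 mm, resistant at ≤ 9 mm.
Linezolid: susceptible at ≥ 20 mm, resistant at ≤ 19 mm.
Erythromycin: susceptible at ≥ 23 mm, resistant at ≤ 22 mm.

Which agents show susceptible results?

doxycycline, tetracycline, rifampin, linezolid

Doxycycline: 13 mm is ≥ 13 mm — susceptible
Tetracycline (17 mm) ≥ 14 mm — Susceptible
Cefepime (6 mm) ≤ 9 mm — resistant
Rifampin: 21 mm is ≥ 20 mm → S
Linezolid 29 mm: ≥ 20 mm ⇒ Susceptible
Ertapenem 7 mm: ≤ 14 mm — resistant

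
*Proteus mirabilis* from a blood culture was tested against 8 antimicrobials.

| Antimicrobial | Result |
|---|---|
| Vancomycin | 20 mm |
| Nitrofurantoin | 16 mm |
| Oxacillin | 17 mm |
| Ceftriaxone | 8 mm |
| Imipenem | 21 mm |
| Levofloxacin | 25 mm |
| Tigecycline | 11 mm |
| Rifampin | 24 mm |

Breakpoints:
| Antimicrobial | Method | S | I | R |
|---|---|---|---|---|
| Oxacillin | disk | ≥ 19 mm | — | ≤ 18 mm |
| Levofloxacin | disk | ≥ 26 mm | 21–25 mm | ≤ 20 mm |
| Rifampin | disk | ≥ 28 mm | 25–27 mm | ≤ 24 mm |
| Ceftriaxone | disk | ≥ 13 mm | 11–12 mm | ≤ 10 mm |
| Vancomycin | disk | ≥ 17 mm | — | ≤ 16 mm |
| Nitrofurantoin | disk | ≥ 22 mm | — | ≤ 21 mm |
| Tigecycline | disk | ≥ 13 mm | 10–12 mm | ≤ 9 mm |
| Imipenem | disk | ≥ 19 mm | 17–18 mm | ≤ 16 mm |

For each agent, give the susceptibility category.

Vancomycin: 20 mm is ≥ 17 mm → Susceptible
Nitrofurantoin (16 mm) ≤ 21 mm → resistant
Oxacillin (17 mm) ≤ 18 mm ⇒ Resistant
Ceftriaxone (8 mm) ≤ 10 mm — resistant
Imipenem (21 mm) ≥ 19 mm — Susceptible
Levofloxacin: 25 mm is in 21–25 mm → Intermediate
Tigecycline: 11 mm is in 10–12 mm — I
Rifampin 24 mm: ≤ 24 mm → Resistant

S, R, R, R, S, I, I, R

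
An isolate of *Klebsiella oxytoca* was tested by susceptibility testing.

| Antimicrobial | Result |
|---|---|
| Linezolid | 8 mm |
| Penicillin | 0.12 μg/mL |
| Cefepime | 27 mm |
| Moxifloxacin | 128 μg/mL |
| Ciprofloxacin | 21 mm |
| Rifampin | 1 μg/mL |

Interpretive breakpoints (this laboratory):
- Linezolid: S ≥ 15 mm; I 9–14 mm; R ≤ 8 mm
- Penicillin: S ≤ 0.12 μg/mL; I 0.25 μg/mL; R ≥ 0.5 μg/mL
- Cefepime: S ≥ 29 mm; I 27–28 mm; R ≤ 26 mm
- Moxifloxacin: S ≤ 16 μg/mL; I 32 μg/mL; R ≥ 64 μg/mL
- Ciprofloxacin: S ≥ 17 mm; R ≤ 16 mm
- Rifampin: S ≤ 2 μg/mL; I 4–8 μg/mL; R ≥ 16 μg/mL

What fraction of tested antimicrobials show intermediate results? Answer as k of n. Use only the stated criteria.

1 of 6

Linezolid (8 mm) ≤ 8 mm ⇒ resistant
Penicillin 0.12 μg/mL: ≤ 0.12 μg/mL — Susceptible
Cefepime 27 mm: in 27–28 mm ⇒ intermediate
Moxifloxacin 128 μg/mL: ≥ 64 μg/mL ⇒ R
Ciprofloxacin: 21 mm is ≥ 17 mm — Susceptible
Rifampin (1 μg/mL) ≤ 2 μg/mL — Susceptible
Intermediate: 1/6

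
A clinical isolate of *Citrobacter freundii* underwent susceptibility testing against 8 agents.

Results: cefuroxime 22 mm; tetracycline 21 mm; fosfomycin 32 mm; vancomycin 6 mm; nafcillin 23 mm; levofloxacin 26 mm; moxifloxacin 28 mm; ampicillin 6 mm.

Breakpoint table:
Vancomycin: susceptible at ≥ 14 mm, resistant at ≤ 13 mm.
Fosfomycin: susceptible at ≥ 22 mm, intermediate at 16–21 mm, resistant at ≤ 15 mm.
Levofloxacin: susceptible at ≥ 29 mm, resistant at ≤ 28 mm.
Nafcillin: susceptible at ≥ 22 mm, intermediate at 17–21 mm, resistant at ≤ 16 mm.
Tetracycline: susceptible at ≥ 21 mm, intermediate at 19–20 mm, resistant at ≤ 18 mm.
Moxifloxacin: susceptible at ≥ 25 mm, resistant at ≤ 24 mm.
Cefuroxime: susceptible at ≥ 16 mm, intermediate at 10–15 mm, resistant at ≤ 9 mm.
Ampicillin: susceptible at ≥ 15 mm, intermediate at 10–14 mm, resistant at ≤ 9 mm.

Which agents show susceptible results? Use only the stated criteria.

Cefuroxime 22 mm: ≥ 16 mm → Susceptible
Tetracycline 21 mm: ≥ 21 mm ⇒ Susceptible
Fosfomycin: 32 mm is ≥ 22 mm ⇒ S
Vancomycin: 6 mm is ≤ 13 mm — resistant
Nafcillin: 23 mm is ≥ 22 mm ⇒ Susceptible
Levofloxacin: 26 mm is ≤ 28 mm → Resistant
Moxifloxacin: 28 mm is ≥ 25 mm — S
Ampicillin (6 mm) ≤ 9 mm ⇒ Resistant

cefuroxime, tetracycline, fosfomycin, nafcillin, moxifloxacin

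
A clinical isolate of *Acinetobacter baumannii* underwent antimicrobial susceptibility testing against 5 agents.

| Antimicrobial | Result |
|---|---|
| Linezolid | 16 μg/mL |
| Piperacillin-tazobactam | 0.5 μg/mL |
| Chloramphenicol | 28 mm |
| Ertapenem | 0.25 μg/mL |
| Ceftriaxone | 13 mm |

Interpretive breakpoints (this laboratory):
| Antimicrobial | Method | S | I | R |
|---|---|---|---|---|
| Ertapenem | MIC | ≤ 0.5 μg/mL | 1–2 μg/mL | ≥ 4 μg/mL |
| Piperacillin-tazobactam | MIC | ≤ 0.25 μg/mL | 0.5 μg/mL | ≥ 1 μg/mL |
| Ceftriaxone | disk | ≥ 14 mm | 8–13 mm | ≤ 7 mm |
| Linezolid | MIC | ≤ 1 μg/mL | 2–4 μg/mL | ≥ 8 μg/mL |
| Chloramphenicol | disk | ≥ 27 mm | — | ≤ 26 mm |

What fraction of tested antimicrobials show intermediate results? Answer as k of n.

Linezolid (16 μg/mL) ≥ 8 μg/mL → Resistant
Piperacillin-tazobactam 0.5 μg/mL: = 0.5 μg/mL ⇒ Intermediate
Chloramphenicol 28 mm: ≥ 27 mm ⇒ S
Ertapenem (0.25 μg/mL) ≤ 0.5 μg/mL → S
Ceftriaxone 13 mm: in 8–13 mm → I
Intermediate: 2/5

2 of 5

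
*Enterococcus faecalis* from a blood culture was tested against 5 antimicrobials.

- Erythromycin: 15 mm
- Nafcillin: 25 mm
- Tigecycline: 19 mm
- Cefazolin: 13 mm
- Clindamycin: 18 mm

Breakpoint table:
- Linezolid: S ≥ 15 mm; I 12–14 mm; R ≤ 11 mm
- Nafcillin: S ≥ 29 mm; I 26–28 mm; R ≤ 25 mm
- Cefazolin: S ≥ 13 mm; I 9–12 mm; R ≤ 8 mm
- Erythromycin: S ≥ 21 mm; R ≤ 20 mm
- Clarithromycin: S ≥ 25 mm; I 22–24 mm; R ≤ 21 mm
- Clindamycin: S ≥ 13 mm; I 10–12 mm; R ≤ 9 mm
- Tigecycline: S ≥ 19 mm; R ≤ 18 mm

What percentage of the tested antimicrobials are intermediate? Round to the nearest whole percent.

0%

Erythromycin 15 mm: ≤ 20 mm — Resistant
Nafcillin (25 mm) ≤ 25 mm — Resistant
Tigecycline (19 mm) ≥ 19 mm — Susceptible
Cefazolin 13 mm: ≥ 13 mm ⇒ S
Clindamycin 18 mm: ≥ 13 mm — S
Intermediate: 0/5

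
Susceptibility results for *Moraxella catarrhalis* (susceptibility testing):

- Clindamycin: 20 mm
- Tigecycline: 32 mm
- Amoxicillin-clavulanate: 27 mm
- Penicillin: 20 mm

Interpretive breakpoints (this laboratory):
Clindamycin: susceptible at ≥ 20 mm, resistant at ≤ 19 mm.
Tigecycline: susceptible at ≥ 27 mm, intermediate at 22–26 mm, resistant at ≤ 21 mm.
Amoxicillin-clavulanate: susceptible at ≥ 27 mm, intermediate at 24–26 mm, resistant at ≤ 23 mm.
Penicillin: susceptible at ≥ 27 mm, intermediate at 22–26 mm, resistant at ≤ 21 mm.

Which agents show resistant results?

Clindamycin 20 mm: ≥ 20 mm — S
Tigecycline: 32 mm is ≥ 27 mm → Susceptible
Amoxicillin-clavulanate 27 mm: ≥ 27 mm — Susceptible
Penicillin (20 mm) ≤ 21 mm → resistant

penicillin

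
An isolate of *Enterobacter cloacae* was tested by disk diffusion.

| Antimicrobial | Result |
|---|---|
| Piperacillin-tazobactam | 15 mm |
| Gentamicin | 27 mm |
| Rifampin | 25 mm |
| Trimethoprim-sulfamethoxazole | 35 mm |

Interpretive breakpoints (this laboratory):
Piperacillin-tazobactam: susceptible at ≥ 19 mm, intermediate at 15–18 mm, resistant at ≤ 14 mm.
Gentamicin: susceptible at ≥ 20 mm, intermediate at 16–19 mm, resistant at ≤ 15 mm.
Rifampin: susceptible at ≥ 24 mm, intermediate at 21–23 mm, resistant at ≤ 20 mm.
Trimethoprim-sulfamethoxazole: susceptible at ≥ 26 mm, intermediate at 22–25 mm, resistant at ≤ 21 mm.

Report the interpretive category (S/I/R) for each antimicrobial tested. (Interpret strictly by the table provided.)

I, S, S, S

Piperacillin-tazobactam 15 mm: in 15–18 mm → I
Gentamicin: 27 mm is ≥ 20 mm — Susceptible
Rifampin 25 mm: ≥ 24 mm → Susceptible
Trimethoprim-sulfamethoxazole 35 mm: ≥ 26 mm ⇒ Susceptible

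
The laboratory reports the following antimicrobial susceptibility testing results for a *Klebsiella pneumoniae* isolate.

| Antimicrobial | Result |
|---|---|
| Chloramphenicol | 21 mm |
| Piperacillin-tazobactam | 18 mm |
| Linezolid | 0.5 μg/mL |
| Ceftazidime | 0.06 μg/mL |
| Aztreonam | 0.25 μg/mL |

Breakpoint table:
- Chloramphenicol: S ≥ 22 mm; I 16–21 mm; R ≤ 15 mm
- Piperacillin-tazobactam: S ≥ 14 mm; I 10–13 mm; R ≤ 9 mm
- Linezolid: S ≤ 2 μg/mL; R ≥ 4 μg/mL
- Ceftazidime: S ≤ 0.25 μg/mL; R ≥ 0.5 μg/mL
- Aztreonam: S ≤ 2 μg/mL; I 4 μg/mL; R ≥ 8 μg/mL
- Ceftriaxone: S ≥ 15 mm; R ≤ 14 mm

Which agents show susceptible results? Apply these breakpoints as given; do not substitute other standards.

Chloramphenicol: 21 mm is in 16–21 mm → intermediate
Piperacillin-tazobactam: 18 mm is ≥ 14 mm → susceptible
Linezolid: 0.5 μg/mL is ≤ 2 μg/mL ⇒ Susceptible
Ceftazidime: 0.06 μg/mL is ≤ 0.25 μg/mL — S
Aztreonam: 0.25 μg/mL is ≤ 2 μg/mL — S

piperacillin-tazobactam, linezolid, ceftazidime, aztreonam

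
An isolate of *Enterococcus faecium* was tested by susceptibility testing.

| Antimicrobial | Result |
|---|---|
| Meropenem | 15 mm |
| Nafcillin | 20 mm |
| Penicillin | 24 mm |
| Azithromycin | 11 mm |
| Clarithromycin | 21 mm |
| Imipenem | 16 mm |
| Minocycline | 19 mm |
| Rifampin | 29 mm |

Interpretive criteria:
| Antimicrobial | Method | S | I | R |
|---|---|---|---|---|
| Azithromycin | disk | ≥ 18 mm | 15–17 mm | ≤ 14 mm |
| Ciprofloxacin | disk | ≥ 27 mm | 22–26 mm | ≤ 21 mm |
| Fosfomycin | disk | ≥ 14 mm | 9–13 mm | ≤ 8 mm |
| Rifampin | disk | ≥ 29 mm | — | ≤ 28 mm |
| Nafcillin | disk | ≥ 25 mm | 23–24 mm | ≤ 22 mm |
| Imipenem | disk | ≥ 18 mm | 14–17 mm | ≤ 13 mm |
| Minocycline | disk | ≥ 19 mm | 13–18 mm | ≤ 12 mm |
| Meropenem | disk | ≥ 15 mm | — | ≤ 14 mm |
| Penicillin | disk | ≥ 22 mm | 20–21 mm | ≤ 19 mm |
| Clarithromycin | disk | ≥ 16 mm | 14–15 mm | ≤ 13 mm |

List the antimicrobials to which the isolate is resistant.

nafcillin, azithromycin

Meropenem: 15 mm is ≥ 15 mm ⇒ susceptible
Nafcillin (20 mm) ≤ 22 mm → Resistant
Penicillin: 24 mm is ≥ 22 mm ⇒ susceptible
Azithromycin (11 mm) ≤ 14 mm ⇒ R
Clarithromycin 21 mm: ≥ 16 mm — S
Imipenem: 16 mm is in 14–17 mm — I
Minocycline (19 mm) ≥ 19 mm — susceptible
Rifampin (29 mm) ≥ 29 mm → S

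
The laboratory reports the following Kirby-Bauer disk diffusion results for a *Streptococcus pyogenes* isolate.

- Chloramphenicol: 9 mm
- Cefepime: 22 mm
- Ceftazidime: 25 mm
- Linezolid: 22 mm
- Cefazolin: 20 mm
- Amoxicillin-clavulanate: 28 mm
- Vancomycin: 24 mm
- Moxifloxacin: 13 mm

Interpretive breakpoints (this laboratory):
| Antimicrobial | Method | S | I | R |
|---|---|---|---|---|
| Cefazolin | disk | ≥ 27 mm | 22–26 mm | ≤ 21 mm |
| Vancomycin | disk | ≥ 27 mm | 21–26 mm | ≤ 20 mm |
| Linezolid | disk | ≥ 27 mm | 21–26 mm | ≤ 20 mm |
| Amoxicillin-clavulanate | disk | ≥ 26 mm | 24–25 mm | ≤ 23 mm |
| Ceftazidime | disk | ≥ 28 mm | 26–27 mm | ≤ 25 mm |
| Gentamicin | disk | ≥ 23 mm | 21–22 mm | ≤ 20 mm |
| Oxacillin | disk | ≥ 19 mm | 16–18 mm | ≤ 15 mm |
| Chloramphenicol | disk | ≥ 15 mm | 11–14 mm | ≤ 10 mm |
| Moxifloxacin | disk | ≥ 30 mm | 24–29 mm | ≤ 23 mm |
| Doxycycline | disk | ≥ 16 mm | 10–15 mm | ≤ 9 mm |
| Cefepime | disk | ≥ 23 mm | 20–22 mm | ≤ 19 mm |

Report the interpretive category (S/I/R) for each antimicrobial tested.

R, I, R, I, R, S, I, R

Chloramphenicol (9 mm) ≤ 10 mm ⇒ resistant
Cefepime (22 mm) in 20–22 mm → Intermediate
Ceftazidime: 25 mm is ≤ 25 mm → Resistant
Linezolid 22 mm: in 21–26 mm → I
Cefazolin: 20 mm is ≤ 21 mm — R
Amoxicillin-clavulanate: 28 mm is ≥ 26 mm ⇒ susceptible
Vancomycin: 24 mm is in 21–26 mm ⇒ I
Moxifloxacin (13 mm) ≤ 23 mm ⇒ R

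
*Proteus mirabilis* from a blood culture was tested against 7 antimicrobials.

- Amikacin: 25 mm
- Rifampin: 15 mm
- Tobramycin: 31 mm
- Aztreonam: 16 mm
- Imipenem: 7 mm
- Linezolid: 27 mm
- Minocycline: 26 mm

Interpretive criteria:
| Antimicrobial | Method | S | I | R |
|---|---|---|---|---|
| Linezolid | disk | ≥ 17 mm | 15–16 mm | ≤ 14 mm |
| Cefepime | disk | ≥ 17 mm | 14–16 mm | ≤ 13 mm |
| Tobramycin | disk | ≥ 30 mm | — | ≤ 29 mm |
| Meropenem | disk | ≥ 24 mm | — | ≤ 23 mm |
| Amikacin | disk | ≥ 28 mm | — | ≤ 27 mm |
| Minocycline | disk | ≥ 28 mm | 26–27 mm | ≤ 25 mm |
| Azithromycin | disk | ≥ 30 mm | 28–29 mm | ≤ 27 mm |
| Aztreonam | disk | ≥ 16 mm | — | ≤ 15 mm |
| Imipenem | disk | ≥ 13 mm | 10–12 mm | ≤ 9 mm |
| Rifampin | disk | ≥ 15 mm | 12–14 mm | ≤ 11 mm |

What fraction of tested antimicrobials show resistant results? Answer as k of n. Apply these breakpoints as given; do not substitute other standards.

2 of 7

Amikacin: 25 mm is ≤ 27 mm → resistant
Rifampin: 15 mm is ≥ 15 mm → Susceptible
Tobramycin (31 mm) ≥ 30 mm — S
Aztreonam 16 mm: ≥ 16 mm ⇒ S
Imipenem (7 mm) ≤ 9 mm → Resistant
Linezolid: 27 mm is ≥ 17 mm — Susceptible
Minocycline (26 mm) in 26–27 mm → intermediate
Resistant: 2/7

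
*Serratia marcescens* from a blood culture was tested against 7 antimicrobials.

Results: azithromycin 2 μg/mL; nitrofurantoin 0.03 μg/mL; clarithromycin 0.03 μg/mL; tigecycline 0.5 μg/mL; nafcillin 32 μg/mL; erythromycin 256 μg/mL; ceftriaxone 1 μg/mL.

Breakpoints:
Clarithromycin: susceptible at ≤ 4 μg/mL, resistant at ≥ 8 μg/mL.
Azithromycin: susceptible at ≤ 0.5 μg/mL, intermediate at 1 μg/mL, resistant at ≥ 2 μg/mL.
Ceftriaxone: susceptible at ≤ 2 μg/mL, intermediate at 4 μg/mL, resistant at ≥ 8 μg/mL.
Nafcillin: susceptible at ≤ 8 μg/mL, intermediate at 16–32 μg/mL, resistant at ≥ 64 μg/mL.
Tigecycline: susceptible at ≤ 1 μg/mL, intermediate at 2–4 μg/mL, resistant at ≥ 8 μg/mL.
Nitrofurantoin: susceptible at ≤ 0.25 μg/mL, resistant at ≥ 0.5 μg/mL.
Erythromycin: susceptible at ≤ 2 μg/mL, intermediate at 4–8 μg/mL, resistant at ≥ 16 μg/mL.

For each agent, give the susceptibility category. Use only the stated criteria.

Azithromycin (2 μg/mL) ≥ 2 μg/mL → resistant
Nitrofurantoin: 0.03 μg/mL is ≤ 0.25 μg/mL ⇒ susceptible
Clarithromycin: 0.03 μg/mL is ≤ 4 μg/mL → susceptible
Tigecycline (0.5 μg/mL) ≤ 1 μg/mL ⇒ S
Nafcillin 32 μg/mL: in 16–32 μg/mL — I
Erythromycin 256 μg/mL: ≥ 16 μg/mL → R
Ceftriaxone (1 μg/mL) ≤ 2 μg/mL ⇒ susceptible

R, S, S, S, I, R, S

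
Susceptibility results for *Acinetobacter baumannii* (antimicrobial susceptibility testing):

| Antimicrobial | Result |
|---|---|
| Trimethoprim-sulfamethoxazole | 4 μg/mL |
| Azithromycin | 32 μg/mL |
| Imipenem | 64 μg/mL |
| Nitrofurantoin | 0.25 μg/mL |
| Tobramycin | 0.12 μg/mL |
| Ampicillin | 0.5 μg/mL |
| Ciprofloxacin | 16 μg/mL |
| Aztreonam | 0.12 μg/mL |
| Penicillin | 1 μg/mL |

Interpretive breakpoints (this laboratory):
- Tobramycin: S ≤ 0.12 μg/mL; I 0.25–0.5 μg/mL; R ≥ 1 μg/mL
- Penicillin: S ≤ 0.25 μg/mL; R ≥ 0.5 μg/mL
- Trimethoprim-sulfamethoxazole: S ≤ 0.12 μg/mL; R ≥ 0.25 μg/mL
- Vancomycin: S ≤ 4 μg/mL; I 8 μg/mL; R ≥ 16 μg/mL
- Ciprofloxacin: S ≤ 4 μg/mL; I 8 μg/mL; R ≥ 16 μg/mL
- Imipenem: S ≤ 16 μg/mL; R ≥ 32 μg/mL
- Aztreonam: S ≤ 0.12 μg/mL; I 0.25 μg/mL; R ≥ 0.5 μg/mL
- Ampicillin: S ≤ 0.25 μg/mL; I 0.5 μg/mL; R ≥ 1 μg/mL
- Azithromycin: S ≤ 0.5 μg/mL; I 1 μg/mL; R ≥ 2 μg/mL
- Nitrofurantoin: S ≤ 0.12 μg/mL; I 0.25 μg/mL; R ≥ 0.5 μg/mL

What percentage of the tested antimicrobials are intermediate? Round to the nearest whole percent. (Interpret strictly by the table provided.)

22%

Trimethoprim-sulfamethoxazole: 4 μg/mL is ≥ 0.25 μg/mL ⇒ Resistant
Azithromycin 32 μg/mL: ≥ 2 μg/mL ⇒ resistant
Imipenem (64 μg/mL) ≥ 32 μg/mL ⇒ resistant
Nitrofurantoin (0.25 μg/mL) = 0.25 μg/mL → Intermediate
Tobramycin (0.12 μg/mL) ≤ 0.12 μg/mL ⇒ S
Ampicillin: 0.5 μg/mL is = 0.5 μg/mL → I
Ciprofloxacin 16 μg/mL: ≥ 16 μg/mL → Resistant
Aztreonam (0.12 μg/mL) ≤ 0.12 μg/mL → Susceptible
Penicillin: 1 μg/mL is ≥ 0.5 μg/mL ⇒ resistant
Intermediate: 2/9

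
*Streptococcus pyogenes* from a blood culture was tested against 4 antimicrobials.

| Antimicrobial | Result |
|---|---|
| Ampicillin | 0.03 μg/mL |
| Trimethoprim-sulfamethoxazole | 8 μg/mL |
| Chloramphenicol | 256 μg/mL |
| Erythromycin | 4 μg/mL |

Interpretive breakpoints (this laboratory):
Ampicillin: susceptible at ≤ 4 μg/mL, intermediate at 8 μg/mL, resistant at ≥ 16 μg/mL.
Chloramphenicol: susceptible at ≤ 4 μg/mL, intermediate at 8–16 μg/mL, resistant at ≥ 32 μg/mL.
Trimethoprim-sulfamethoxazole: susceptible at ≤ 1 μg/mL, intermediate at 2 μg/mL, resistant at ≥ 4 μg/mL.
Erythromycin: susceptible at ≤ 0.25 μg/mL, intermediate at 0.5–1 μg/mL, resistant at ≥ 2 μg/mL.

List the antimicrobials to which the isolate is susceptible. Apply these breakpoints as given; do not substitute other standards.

ampicillin

Ampicillin 0.03 μg/mL: ≤ 4 μg/mL → susceptible
Trimethoprim-sulfamethoxazole (8 μg/mL) ≥ 4 μg/mL → Resistant
Chloramphenicol 256 μg/mL: ≥ 32 μg/mL ⇒ R
Erythromycin 4 μg/mL: ≥ 2 μg/mL → resistant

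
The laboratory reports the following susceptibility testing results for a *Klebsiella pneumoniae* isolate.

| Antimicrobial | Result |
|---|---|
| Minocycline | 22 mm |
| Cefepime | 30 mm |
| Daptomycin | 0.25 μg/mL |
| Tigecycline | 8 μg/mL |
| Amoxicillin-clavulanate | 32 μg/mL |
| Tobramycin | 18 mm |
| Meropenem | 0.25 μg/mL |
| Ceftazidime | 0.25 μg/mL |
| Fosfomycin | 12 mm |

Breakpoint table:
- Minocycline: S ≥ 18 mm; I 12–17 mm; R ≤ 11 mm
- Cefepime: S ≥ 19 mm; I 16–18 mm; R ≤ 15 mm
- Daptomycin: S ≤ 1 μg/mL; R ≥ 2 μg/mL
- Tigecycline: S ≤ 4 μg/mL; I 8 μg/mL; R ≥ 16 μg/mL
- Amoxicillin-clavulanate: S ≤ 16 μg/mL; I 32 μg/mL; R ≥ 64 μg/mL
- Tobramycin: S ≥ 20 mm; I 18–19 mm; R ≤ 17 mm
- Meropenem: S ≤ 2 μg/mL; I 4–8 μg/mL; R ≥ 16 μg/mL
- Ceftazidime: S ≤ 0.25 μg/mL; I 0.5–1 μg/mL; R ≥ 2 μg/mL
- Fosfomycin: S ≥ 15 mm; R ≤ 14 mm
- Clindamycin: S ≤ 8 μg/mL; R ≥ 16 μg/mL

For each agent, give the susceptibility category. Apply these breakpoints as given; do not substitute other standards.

Minocycline 22 mm: ≥ 18 mm — susceptible
Cefepime: 30 mm is ≥ 19 mm ⇒ Susceptible
Daptomycin 0.25 μg/mL: ≤ 1 μg/mL ⇒ susceptible
Tigecycline 8 μg/mL: = 8 μg/mL — I
Amoxicillin-clavulanate 32 μg/mL: = 32 μg/mL → I
Tobramycin: 18 mm is in 18–19 mm ⇒ intermediate
Meropenem 0.25 μg/mL: ≤ 2 μg/mL → Susceptible
Ceftazidime: 0.25 μg/mL is ≤ 0.25 μg/mL → susceptible
Fosfomycin 12 mm: ≤ 14 mm — resistant

S, S, S, I, I, I, S, S, R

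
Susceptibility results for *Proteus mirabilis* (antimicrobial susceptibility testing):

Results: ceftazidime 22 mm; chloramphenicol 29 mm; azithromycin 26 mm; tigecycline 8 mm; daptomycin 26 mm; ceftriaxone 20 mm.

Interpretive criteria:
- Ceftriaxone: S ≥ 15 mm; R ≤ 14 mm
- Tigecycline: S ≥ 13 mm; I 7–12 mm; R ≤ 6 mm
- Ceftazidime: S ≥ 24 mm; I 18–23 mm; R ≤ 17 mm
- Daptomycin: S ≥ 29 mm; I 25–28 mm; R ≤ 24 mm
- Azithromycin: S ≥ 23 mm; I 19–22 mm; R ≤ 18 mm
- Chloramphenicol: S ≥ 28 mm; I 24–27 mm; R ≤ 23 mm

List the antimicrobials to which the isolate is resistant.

none

Ceftazidime: 22 mm is in 18–23 mm → I
Chloramphenicol 29 mm: ≥ 28 mm → Susceptible
Azithromycin 26 mm: ≥ 23 mm ⇒ susceptible
Tigecycline (8 mm) in 7–12 mm → I
Daptomycin (26 mm) in 25–28 mm → Intermediate
Ceftriaxone 20 mm: ≥ 15 mm ⇒ Susceptible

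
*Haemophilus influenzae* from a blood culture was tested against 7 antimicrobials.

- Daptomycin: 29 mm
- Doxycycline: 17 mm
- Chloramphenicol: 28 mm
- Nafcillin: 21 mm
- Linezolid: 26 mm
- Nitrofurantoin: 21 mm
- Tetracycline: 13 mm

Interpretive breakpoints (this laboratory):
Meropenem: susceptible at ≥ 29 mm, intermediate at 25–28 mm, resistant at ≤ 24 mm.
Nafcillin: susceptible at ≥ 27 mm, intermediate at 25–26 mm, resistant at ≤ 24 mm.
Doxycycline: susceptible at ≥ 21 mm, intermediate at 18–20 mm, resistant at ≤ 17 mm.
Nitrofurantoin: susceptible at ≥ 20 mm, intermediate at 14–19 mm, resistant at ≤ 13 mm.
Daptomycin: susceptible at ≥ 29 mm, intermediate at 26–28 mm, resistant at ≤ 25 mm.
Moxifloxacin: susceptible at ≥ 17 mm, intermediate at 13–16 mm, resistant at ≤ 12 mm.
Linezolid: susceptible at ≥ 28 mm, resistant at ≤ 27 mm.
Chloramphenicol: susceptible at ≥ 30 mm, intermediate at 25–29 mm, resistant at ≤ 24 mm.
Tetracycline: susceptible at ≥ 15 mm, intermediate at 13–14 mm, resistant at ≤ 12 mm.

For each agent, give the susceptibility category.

S, R, I, R, R, S, I

Daptomycin 29 mm: ≥ 29 mm → Susceptible
Doxycycline (17 mm) ≤ 17 mm ⇒ R
Chloramphenicol 28 mm: in 25–29 mm → intermediate
Nafcillin 21 mm: ≤ 24 mm → R
Linezolid (26 mm) ≤ 27 mm — resistant
Nitrofurantoin (21 mm) ≥ 20 mm ⇒ susceptible
Tetracycline (13 mm) in 13–14 mm — I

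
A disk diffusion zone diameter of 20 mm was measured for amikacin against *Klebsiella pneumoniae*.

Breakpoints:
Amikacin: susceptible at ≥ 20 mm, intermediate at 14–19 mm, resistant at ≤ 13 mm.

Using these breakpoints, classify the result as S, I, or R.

Amikacin 20 mm: ≥ 20 mm → Susceptible

Susceptible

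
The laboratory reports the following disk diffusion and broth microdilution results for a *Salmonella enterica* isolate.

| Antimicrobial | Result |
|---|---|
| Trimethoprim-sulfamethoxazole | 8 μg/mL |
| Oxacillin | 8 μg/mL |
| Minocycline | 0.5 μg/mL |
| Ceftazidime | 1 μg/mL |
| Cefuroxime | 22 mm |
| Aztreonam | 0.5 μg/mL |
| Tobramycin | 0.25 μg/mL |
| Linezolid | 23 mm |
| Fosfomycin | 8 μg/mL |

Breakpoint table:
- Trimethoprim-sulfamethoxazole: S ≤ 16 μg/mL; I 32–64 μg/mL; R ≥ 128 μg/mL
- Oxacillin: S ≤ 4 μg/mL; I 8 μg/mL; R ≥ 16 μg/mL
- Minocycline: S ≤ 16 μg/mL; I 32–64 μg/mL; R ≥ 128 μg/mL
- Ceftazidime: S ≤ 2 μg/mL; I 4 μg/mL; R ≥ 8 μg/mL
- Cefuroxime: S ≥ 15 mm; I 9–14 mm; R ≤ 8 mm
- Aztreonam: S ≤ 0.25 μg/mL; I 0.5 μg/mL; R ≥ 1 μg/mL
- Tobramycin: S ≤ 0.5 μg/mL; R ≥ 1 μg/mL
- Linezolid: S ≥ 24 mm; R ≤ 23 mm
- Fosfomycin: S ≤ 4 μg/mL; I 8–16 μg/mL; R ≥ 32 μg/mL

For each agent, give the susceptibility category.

Trimethoprim-sulfamethoxazole (8 μg/mL) ≤ 16 μg/mL → S
Oxacillin 8 μg/mL: = 8 μg/mL → Intermediate
Minocycline: 0.5 μg/mL is ≤ 16 μg/mL → S
Ceftazidime (1 μg/mL) ≤ 2 μg/mL — susceptible
Cefuroxime: 22 mm is ≥ 15 mm ⇒ Susceptible
Aztreonam (0.5 μg/mL) = 0.5 μg/mL → I
Tobramycin 0.25 μg/mL: ≤ 0.5 μg/mL ⇒ susceptible
Linezolid: 23 mm is ≤ 23 mm → Resistant
Fosfomycin (8 μg/mL) in 8–16 μg/mL → Intermediate

S, I, S, S, S, I, S, R, I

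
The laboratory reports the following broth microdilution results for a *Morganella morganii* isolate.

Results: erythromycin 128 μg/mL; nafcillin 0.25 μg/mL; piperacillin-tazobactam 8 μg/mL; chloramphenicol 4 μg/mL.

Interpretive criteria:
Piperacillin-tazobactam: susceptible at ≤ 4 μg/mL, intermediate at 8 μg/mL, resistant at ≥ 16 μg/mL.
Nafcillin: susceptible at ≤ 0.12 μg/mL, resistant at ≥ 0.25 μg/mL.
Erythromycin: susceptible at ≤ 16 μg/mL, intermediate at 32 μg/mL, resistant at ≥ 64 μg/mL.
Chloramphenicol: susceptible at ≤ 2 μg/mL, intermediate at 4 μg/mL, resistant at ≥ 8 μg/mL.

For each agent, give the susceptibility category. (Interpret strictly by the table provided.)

R, R, I, I

Erythromycin: 128 μg/mL is ≥ 64 μg/mL — Resistant
Nafcillin: 0.25 μg/mL is ≥ 0.25 μg/mL — R
Piperacillin-tazobactam: 8 μg/mL is = 8 μg/mL → I
Chloramphenicol (4 μg/mL) = 4 μg/mL ⇒ I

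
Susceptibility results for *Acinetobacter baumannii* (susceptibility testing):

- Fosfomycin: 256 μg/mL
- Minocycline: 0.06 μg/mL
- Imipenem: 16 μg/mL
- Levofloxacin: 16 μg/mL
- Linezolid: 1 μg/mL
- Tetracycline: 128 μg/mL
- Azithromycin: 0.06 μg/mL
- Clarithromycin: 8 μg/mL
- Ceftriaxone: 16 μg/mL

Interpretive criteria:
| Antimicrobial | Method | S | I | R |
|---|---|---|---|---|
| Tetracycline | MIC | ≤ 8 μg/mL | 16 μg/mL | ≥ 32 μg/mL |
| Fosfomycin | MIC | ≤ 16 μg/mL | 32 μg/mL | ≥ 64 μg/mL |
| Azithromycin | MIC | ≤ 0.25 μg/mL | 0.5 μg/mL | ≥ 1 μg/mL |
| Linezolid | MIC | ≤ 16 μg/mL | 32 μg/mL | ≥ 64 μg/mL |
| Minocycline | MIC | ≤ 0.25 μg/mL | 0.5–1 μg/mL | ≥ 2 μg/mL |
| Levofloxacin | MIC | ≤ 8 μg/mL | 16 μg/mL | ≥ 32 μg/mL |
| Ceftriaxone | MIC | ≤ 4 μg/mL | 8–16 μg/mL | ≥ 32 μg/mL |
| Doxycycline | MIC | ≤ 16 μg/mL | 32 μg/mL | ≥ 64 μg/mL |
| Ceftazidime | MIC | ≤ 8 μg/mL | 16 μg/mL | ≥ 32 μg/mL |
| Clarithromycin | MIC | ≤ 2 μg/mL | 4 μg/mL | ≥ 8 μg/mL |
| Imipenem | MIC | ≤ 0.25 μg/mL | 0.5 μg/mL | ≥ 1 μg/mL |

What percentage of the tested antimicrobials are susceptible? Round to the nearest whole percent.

Fosfomycin 256 μg/mL: ≥ 64 μg/mL — resistant
Minocycline (0.06 μg/mL) ≤ 0.25 μg/mL ⇒ S
Imipenem (16 μg/mL) ≥ 1 μg/mL → R
Levofloxacin 16 μg/mL: = 16 μg/mL — Intermediate
Linezolid (1 μg/mL) ≤ 16 μg/mL ⇒ Susceptible
Tetracycline: 128 μg/mL is ≥ 32 μg/mL — R
Azithromycin (0.06 μg/mL) ≤ 0.25 μg/mL — susceptible
Clarithromycin: 8 μg/mL is ≥ 8 μg/mL ⇒ R
Ceftriaxone 16 μg/mL: in 8–16 μg/mL ⇒ I
Susceptible: 3/9

33%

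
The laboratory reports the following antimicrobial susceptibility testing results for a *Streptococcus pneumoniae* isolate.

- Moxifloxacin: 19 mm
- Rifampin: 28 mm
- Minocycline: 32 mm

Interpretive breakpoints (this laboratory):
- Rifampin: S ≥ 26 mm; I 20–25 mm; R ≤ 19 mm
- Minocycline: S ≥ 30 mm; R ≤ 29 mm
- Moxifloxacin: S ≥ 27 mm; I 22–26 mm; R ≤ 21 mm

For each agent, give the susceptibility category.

Moxifloxacin (19 mm) ≤ 21 mm → resistant
Rifampin: 28 mm is ≥ 26 mm → S
Minocycline (32 mm) ≥ 30 mm ⇒ S

R, S, S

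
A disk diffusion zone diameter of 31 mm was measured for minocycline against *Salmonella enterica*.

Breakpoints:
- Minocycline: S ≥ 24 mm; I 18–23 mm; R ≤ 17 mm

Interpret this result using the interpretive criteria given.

Susceptible

Minocycline: 31 mm is ≥ 24 mm ⇒ Susceptible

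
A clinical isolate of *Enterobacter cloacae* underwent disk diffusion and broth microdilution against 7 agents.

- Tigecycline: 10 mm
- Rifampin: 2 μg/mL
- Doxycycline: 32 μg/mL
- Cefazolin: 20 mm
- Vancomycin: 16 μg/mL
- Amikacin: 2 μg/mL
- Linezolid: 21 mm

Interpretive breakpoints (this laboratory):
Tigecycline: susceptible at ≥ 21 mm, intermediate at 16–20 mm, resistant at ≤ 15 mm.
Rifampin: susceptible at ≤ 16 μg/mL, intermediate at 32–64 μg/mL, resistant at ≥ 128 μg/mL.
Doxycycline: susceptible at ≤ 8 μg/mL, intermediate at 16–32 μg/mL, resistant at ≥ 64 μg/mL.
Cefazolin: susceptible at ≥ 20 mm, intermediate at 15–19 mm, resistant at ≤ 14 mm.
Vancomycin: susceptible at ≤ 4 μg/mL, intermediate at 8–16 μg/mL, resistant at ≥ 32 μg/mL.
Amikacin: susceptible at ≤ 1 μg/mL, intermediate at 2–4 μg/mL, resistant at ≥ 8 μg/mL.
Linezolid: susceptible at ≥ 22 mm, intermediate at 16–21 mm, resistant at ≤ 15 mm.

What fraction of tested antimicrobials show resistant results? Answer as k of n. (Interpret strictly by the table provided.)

Tigecycline 10 mm: ≤ 15 mm ⇒ R
Rifampin 2 μg/mL: ≤ 16 μg/mL ⇒ Susceptible
Doxycycline 32 μg/mL: in 16–32 μg/mL ⇒ intermediate
Cefazolin (20 mm) ≥ 20 mm — Susceptible
Vancomycin 16 μg/mL: in 8–16 μg/mL ⇒ Intermediate
Amikacin (2 μg/mL) in 2–4 μg/mL ⇒ intermediate
Linezolid: 21 mm is in 16–21 mm — intermediate
Resistant: 1/7

1 of 7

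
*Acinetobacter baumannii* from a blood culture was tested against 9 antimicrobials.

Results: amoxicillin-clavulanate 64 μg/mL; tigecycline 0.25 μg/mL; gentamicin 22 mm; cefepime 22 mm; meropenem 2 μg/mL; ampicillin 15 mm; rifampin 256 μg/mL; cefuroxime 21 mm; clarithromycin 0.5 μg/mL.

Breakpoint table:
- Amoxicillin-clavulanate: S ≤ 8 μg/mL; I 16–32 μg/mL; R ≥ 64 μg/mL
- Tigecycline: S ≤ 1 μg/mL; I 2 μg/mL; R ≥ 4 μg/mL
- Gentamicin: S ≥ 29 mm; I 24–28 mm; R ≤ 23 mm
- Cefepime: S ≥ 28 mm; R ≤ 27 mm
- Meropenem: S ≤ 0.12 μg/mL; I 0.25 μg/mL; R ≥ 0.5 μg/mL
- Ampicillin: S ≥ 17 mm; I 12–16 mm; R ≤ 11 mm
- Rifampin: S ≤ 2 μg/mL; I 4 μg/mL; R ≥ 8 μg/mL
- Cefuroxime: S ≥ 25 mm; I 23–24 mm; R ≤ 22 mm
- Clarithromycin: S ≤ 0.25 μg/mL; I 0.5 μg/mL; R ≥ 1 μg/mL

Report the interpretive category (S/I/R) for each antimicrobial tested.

R, S, R, R, R, I, R, R, I

Amoxicillin-clavulanate: 64 μg/mL is ≥ 64 μg/mL — resistant
Tigecycline: 0.25 μg/mL is ≤ 1 μg/mL → Susceptible
Gentamicin: 22 mm is ≤ 23 mm → resistant
Cefepime (22 mm) ≤ 27 mm ⇒ R
Meropenem: 2 μg/mL is ≥ 0.5 μg/mL — R
Ampicillin 15 mm: in 12–16 mm — I
Rifampin 256 μg/mL: ≥ 8 μg/mL — Resistant
Cefuroxime: 21 mm is ≤ 22 mm ⇒ Resistant
Clarithromycin: 0.5 μg/mL is = 0.5 μg/mL — I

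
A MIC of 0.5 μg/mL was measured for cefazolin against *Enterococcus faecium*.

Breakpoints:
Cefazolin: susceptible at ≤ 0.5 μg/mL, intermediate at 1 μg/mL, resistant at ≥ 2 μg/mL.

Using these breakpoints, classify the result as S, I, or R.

S

Cefazolin (0.5 μg/mL) ≤ 0.5 μg/mL — susceptible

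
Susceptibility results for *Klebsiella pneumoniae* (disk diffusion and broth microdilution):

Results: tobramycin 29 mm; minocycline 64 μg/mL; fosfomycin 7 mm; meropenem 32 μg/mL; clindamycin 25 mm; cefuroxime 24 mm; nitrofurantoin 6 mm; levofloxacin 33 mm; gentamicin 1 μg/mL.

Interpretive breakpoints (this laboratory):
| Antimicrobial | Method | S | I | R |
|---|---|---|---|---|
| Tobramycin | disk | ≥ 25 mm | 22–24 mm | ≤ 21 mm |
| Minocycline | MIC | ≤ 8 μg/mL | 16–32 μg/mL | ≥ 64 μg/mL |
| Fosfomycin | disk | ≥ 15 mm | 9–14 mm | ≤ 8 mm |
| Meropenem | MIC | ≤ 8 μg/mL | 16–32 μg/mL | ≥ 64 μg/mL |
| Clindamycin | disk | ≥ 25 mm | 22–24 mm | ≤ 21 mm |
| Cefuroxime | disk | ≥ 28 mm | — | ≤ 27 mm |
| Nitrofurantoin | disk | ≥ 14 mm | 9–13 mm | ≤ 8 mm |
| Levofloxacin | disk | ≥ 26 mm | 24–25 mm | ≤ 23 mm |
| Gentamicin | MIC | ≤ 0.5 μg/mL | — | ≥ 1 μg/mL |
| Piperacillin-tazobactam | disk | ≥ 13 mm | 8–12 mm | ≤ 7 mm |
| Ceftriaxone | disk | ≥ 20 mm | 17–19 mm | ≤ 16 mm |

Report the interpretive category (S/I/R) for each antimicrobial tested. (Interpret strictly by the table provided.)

Tobramycin (29 mm) ≥ 25 mm — Susceptible
Minocycline (64 μg/mL) ≥ 64 μg/mL ⇒ R
Fosfomycin (7 mm) ≤ 8 mm → resistant
Meropenem 32 μg/mL: in 16–32 μg/mL ⇒ I
Clindamycin: 25 mm is ≥ 25 mm → susceptible
Cefuroxime 24 mm: ≤ 27 mm → resistant
Nitrofurantoin: 6 mm is ≤ 8 mm — Resistant
Levofloxacin (33 mm) ≥ 26 mm → Susceptible
Gentamicin 1 μg/mL: ≥ 1 μg/mL — R

S, R, R, I, S, R, R, S, R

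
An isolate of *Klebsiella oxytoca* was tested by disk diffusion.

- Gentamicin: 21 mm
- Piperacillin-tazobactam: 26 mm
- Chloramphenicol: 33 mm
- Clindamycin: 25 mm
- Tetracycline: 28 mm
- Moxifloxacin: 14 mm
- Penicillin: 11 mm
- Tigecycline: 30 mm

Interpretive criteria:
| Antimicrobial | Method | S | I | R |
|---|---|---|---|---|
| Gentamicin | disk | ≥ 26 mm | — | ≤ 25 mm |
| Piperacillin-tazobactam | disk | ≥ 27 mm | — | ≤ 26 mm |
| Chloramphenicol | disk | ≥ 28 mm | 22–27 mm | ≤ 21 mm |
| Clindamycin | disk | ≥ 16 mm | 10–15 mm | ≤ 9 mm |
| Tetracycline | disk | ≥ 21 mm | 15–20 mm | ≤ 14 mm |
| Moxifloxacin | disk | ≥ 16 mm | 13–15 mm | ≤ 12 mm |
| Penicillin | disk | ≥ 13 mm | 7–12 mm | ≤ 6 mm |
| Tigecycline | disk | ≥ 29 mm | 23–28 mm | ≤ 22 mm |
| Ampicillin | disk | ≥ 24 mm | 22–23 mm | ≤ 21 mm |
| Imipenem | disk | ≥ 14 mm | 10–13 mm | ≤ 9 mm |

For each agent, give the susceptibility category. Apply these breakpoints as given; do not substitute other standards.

R, R, S, S, S, I, I, S

Gentamicin (21 mm) ≤ 25 mm → R
Piperacillin-tazobactam 26 mm: ≤ 26 mm → R
Chloramphenicol: 33 mm is ≥ 28 mm → Susceptible
Clindamycin: 25 mm is ≥ 16 mm → susceptible
Tetracycline: 28 mm is ≥ 21 mm → susceptible
Moxifloxacin: 14 mm is in 13–15 mm ⇒ intermediate
Penicillin (11 mm) in 7–12 mm → I
Tigecycline (30 mm) ≥ 29 mm ⇒ susceptible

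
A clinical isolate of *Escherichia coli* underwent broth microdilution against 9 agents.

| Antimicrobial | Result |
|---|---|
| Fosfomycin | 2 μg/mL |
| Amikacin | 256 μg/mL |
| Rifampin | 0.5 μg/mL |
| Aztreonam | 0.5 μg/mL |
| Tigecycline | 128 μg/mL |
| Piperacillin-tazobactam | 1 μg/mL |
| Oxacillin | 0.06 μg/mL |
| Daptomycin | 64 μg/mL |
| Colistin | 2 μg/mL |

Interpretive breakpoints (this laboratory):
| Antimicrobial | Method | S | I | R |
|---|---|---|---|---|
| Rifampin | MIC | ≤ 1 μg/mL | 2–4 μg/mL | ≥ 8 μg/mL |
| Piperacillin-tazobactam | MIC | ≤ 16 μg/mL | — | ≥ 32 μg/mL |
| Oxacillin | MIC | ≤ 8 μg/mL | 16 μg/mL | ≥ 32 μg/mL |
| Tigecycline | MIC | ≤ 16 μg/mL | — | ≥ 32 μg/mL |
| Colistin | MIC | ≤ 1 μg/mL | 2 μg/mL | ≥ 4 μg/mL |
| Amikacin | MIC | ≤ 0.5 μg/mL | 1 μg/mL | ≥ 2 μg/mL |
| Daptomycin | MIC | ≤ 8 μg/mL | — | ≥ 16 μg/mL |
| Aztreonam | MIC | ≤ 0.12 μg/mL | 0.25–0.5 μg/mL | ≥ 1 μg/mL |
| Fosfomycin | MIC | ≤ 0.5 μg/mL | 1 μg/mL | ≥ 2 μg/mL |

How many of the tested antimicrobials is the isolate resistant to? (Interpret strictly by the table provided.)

Fosfomycin: 2 μg/mL is ≥ 2 μg/mL → resistant
Amikacin: 256 μg/mL is ≥ 2 μg/mL — Resistant
Rifampin: 0.5 μg/mL is ≤ 1 μg/mL — susceptible
Aztreonam: 0.5 μg/mL is in 0.25–0.5 μg/mL — intermediate
Tigecycline: 128 μg/mL is ≥ 32 μg/mL — resistant
Piperacillin-tazobactam 1 μg/mL: ≤ 16 μg/mL ⇒ susceptible
Oxacillin 0.06 μg/mL: ≤ 8 μg/mL → Susceptible
Daptomycin: 64 μg/mL is ≥ 16 μg/mL — Resistant
Colistin: 2 μg/mL is = 2 μg/mL ⇒ intermediate
Resistant: 4

4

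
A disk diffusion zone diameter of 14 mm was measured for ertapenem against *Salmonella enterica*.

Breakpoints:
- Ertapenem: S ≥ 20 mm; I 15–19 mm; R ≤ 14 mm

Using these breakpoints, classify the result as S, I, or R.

Ertapenem: 14 mm is ≤ 14 mm — resistant

Resistant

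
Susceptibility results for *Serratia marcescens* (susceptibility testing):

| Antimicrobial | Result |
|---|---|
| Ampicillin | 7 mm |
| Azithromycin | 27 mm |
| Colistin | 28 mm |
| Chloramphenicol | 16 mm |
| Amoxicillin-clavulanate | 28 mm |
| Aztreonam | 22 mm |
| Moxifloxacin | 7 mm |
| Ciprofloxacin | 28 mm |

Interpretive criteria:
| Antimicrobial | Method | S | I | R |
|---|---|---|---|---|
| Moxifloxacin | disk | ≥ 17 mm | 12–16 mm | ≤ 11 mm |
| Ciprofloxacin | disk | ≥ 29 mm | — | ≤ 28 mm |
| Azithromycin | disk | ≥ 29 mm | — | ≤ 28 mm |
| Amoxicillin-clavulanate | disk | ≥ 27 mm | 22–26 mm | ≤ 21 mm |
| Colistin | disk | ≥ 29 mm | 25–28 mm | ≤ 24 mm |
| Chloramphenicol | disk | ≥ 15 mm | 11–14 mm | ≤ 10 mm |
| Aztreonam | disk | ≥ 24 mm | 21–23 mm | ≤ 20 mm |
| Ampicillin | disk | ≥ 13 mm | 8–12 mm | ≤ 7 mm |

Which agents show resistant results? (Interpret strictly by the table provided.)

Ampicillin: 7 mm is ≤ 7 mm — resistant
Azithromycin (27 mm) ≤ 28 mm ⇒ R
Colistin: 28 mm is in 25–28 mm → intermediate
Chloramphenicol 16 mm: ≥ 15 mm — Susceptible
Amoxicillin-clavulanate: 28 mm is ≥ 27 mm → Susceptible
Aztreonam (22 mm) in 21–23 mm ⇒ Intermediate
Moxifloxacin 7 mm: ≤ 11 mm — Resistant
Ciprofloxacin: 28 mm is ≤ 28 mm → resistant

ampicillin, azithromycin, moxifloxacin, ciprofloxacin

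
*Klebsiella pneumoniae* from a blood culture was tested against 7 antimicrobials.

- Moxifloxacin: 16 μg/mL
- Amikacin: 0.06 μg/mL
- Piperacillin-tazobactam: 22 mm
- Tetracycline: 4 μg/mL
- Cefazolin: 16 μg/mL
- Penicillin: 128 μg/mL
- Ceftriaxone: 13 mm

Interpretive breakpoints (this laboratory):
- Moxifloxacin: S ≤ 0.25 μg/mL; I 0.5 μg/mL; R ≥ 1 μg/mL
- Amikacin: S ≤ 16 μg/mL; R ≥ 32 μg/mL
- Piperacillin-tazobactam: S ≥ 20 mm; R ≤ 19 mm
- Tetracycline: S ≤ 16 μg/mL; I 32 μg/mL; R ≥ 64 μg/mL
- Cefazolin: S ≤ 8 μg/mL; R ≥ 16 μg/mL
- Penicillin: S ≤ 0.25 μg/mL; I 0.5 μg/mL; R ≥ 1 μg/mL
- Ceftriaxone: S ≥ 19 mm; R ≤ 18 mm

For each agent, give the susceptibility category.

R, S, S, S, R, R, R

Moxifloxacin: 16 μg/mL is ≥ 1 μg/mL ⇒ resistant
Amikacin 0.06 μg/mL: ≤ 16 μg/mL → Susceptible
Piperacillin-tazobactam 22 mm: ≥ 20 mm — susceptible
Tetracycline: 4 μg/mL is ≤ 16 μg/mL ⇒ S
Cefazolin 16 μg/mL: ≥ 16 μg/mL — resistant
Penicillin (128 μg/mL) ≥ 1 μg/mL — R
Ceftriaxone: 13 mm is ≤ 18 mm → R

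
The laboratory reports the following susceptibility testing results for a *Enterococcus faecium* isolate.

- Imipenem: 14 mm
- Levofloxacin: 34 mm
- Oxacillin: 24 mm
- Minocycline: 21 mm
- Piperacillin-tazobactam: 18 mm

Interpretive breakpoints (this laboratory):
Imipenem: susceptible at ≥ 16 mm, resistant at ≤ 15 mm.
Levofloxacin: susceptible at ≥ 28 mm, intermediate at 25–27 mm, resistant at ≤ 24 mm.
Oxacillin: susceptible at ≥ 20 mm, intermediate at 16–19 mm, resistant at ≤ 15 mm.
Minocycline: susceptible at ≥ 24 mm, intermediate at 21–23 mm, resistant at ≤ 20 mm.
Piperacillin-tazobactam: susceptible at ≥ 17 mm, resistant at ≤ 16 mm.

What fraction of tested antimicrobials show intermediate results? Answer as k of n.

1 of 5

Imipenem: 14 mm is ≤ 15 mm ⇒ Resistant
Levofloxacin 34 mm: ≥ 28 mm — Susceptible
Oxacillin 24 mm: ≥ 20 mm → Susceptible
Minocycline: 21 mm is in 21–23 mm — Intermediate
Piperacillin-tazobactam: 18 mm is ≥ 17 mm → S
Intermediate: 1/5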